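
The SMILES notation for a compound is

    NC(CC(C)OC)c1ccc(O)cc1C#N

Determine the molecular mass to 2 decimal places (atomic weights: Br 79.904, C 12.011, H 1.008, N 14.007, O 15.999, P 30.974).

220.27 g/mol

First, the molecular formula is C12H16N2O2 (counting implicit H from valence).
  C: 12 × 12.011 = 144.132
  H: 16 × 1.008 = 16.128
  N: 2 × 14.007 = 28.014
  O: 2 × 15.999 = 31.998
Sum: 12×12.011 + 16×1.008 + 2×14.007 + 2×15.999 = 220.272 → 220.27 g/mol.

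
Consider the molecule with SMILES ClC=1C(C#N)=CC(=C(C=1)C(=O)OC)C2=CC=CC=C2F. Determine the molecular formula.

C15H9ClFNO2

Walk through each heavy atom and fill implicit hydrogens from standard valence (C 4, N 3, O 2, S 2, halogen 1):
  atom 1: Cl (halogen, monovalent) → 0 H
  atom 2: C, bond orders sum to 4 (valence 4) → 0 H
  atom 3: C, bond orders sum to 4 (valence 4) → 0 H
  atom 4: C, bond orders sum to 4 (valence 4) → 0 H
  atom 5: N, bond orders sum to 3 (valence 3) → 0 H
  atom 6: C, bond orders sum to 3 (valence 4) → 1 H
  atom 7: C, bond orders sum to 4 (valence 4) → 0 H
  atom 8: C, bond orders sum to 4 (valence 4) → 0 H
  atom 9: C, bond orders sum to 3 (valence 4) → 1 H
  atom 10: C, bond orders sum to 4 (valence 4) → 0 H
  atom 11: O, bond orders sum to 2 (valence 2) → 0 H
  atom 12: O, bond orders sum to 2 (valence 2) → 0 H
  atom 13: C, bond orders sum to 1 (valence 4) → 3 H
  atom 14: C, bond orders sum to 4 (valence 4) → 0 H
  atom 15: C, bond orders sum to 3 (valence 4) → 1 H
  atom 16: C, bond orders sum to 3 (valence 4) → 1 H
  atom 17: C, bond orders sum to 3 (valence 4) → 1 H
  atom 18: C, bond orders sum to 3 (valence 4) → 1 H
  atom 19: C, bond orders sum to 4 (valence 4) → 0 H
  atom 20: F (halogen, monovalent) → 0 H
Totals → C:15, H:9, Cl:1, F:1, N:1, O:2.
In Hill order: C15H9ClFNO2.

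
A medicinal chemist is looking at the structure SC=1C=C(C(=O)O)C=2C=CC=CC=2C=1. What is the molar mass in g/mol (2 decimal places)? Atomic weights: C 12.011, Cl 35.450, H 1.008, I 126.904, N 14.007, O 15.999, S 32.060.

First, the molecular formula is C11H8O2S (counting implicit H from valence).
  C: 11 × 12.011 = 132.121
  H: 8 × 1.008 = 8.064
  O: 2 × 15.999 = 31.998
  S: 1 × 32.060 = 32.060
Sum: 11×12.011 + 8×1.008 + 2×15.999 + 1×32.060 = 204.243 → 204.24 g/mol.

204.24 g/mol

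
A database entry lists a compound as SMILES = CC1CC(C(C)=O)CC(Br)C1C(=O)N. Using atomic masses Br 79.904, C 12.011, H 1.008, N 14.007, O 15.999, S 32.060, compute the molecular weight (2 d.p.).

262.15 g/mol

First, the molecular formula is C10H16BrNO2 (counting implicit H from valence).
  Br: 1 × 79.904 = 79.904
  C: 10 × 12.011 = 120.110
  H: 16 × 1.008 = 16.128
  N: 1 × 14.007 = 14.007
  O: 2 × 15.999 = 31.998
Sum: 1×79.904 + 10×12.011 + 16×1.008 + 1×14.007 + 2×15.999 = 262.147 → 262.15 g/mol.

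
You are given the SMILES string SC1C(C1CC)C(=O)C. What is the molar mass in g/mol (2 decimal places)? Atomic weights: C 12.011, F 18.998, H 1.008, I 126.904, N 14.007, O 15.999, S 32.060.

144.23 g/mol

First, the molecular formula is C7H12OS (counting implicit H from valence).
  C: 7 × 12.011 = 84.077
  H: 12 × 1.008 = 12.096
  O: 1 × 15.999 = 15.999
  S: 1 × 32.060 = 32.060
Sum: 7×12.011 + 12×1.008 + 1×15.999 + 1×32.060 = 144.232 → 144.23 g/mol.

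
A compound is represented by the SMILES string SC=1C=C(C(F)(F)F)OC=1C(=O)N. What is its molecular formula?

C6H4F3NO2S

Walk through each heavy atom and fill implicit hydrogens from standard valence (C 4, N 3, O 2, S 2, halogen 1):
  atom 1: S, bond orders sum to 1 (valence 2) → 1 H
  atom 2: C, bond orders sum to 4 (valence 4) → 0 H
  atom 3: C, bond orders sum to 3 (valence 4) → 1 H
  atom 4: C, bond orders sum to 4 (valence 4) → 0 H
  atom 5: C, bond orders sum to 4 (valence 4) → 0 H
  atom 6: F (halogen, monovalent) → 0 H
  atom 7: F (halogen, monovalent) → 0 H
  atom 8: F (halogen, monovalent) → 0 H
  atom 9: O, bond orders sum to 2 (valence 2) → 0 H
  atom 10: C, bond orders sum to 4 (valence 4) → 0 H
  atom 11: C, bond orders sum to 4 (valence 4) → 0 H
  atom 12: O, bond orders sum to 2 (valence 2) → 0 H
  atom 13: N, bond orders sum to 1 (valence 3) → 2 H
Totals → C:6, H:4, F:3, N:1, O:2, S:1.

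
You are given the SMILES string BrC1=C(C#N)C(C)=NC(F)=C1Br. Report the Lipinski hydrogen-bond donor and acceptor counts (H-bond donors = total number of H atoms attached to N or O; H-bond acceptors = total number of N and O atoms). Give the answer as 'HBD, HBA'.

0, 2

Donors: find every N or O and count the H atoms it carries.
  atom 5 (N): bond orders sum to 3 → 0 H
  atom 8 (N): bond orders sum to 3 → 0 H
Lipinski HBD = 0.
Acceptors: N atoms = 2, O atoms = 0 → HBA = 2.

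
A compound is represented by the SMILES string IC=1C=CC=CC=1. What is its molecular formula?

Walk through each heavy atom and fill implicit hydrogens from standard valence (C 4, N 3, O 2, S 2, halogen 1):
  atom 1: I (halogen, monovalent) → 0 H
  atom 2: C, bond orders sum to 4 (valence 4) → 0 H
  atom 3: C, bond orders sum to 3 (valence 4) → 1 H
  atom 4: C, bond orders sum to 3 (valence 4) → 1 H
  atom 5: C, bond orders sum to 3 (valence 4) → 1 H
  atom 6: C, bond orders sum to 3 (valence 4) → 1 H
  atom 7: C, bond orders sum to 3 (valence 4) → 1 H
Totals → C:6, H:5, I:1.
In Hill order: C6H5I.

C6H5I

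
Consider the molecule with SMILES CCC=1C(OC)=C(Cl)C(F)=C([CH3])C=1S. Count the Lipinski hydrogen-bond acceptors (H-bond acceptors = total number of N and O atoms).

N atoms: 0; O atoms: 1.
Lipinski HBA = 0 + 1 = 1.

1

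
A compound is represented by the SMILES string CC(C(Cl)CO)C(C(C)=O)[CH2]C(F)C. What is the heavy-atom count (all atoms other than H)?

Every atom symbol written in the SMILES (organic subset) is one heavy atom; implicit H are not written.
Heavy atoms by element → C:10, Cl:1, F:1, O:2.
Total: 14.

14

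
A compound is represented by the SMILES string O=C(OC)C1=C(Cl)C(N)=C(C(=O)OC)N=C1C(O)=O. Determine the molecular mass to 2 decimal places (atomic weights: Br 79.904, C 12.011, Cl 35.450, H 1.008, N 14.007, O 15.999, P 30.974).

First, the molecular formula is C10H9ClN2O6 (counting implicit H from valence).
  C: 10 × 12.011 = 120.110
  Cl: 1 × 35.450 = 35.450
  H: 9 × 1.008 = 9.072
  N: 2 × 14.007 = 28.014
  O: 6 × 15.999 = 95.994
Sum: 10×12.011 + 1×35.450 + 9×1.008 + 2×14.007 + 6×15.999 = 288.640 → 288.64 g/mol.

288.64 g/mol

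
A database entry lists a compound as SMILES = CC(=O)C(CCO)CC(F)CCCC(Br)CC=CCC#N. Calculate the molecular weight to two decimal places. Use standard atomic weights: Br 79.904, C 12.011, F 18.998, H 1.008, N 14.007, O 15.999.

First, the molecular formula is C16H25BrFNO2 (counting implicit H from valence).
  Br: 1 × 79.904 = 79.904
  C: 16 × 12.011 = 192.176
  F: 1 × 18.998 = 18.998
  H: 25 × 1.008 = 25.200
  N: 1 × 14.007 = 14.007
  O: 2 × 15.999 = 31.998
Sum: 1×79.904 + 16×12.011 + 1×18.998 + 25×1.008 + 1×14.007 + 2×15.999 = 362.283 → 362.28 g/mol.

362.28 g/mol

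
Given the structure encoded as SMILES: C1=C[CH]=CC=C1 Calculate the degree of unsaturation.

Degree of unsaturation = (number of rings) + (number of π bonds).
Ring closures in the SMILES: 1.
π bonds: 3 double bonds (each 1 DoU) → 3 DoU from unsaturation.
Total DoU = 1 + 3 = 4.

4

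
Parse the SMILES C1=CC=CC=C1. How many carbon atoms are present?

Count every carbon token in the SMILES (each C, including those in ring-closure positions and inside branches).
Carbon count: 6.

6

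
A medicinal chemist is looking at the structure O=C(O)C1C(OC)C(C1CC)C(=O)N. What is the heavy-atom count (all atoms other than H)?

Every atom symbol written in the SMILES (organic subset) is one heavy atom; implicit H are not written.
Heavy atoms by element → C:9, N:1, O:4.
Total: 14.

14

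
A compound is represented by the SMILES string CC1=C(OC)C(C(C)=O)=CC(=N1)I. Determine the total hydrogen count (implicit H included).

10

Walk through each heavy atom and fill implicit hydrogens from standard valence (C 4, N 3, O 2, S 2, halogen 1):
  atom 1: C, bond orders sum to 1 (valence 4) → 3 H
  atom 2: C, bond orders sum to 4 (valence 4) → 0 H
  atom 3: C, bond orders sum to 4 (valence 4) → 0 H
  atom 4: O, bond orders sum to 2 (valence 2) → 0 H
  atom 5: C, bond orders sum to 1 (valence 4) → 3 H
  atom 6: C, bond orders sum to 4 (valence 4) → 0 H
  atom 7: C, bond orders sum to 4 (valence 4) → 0 H
  atom 8: C, bond orders sum to 1 (valence 4) → 3 H
  atom 9: O, bond orders sum to 2 (valence 2) → 0 H
  atom 10: C, bond orders sum to 3 (valence 4) → 1 H
  atom 11: C, bond orders sum to 4 (valence 4) → 0 H
  atom 12: N, bond orders sum to 3 (valence 3) → 0 H
  atom 13: I (halogen, monovalent) → 0 H
Total hydrogens: 10.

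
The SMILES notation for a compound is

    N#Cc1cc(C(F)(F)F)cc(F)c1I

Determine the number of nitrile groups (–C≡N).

1

The nitrile motif appears at heavy-atom position 2 in the SMILES.
Nitrile count: 1.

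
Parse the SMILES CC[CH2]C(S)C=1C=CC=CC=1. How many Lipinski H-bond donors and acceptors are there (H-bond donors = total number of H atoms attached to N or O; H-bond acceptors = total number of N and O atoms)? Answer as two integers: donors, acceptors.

Donors: find every N or O and count the H atoms it carries.
  (no N or O atoms present)
Lipinski HBD = 0.
Acceptors: N atoms = 0, O atoms = 0 → HBA = 0.

0, 0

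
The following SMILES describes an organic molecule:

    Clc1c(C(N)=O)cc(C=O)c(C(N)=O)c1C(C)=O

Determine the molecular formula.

Walk through each heavy atom and fill implicit hydrogens from standard valence (C 4, N 3, O 2, S 2, halogen 1); for lowercase aromatic atoms, an aromatic c carries 1 H when it has two neighbours and 0 H with three, and aromatic n carries 0 H:
  atom 1: Cl (halogen, monovalent) → 0 H
  atom 2: aromatic c, 3 neighbours → 0 H
  atom 3: aromatic c, 3 neighbours → 0 H
  atom 4: C, bond orders sum to 4 (valence 4) → 0 H
  atom 5: N, bond orders sum to 1 (valence 3) → 2 H
  atom 6: O, bond orders sum to 2 (valence 2) → 0 H
  atom 7: aromatic c, 2 neighbours → 1 H
  atom 8: aromatic c, 3 neighbours → 0 H
  atom 9: C, bond orders sum to 3 (valence 4) → 1 H
  atom 10: O, bond orders sum to 2 (valence 2) → 0 H
  atom 11: aromatic c, 3 neighbours → 0 H
  atom 12: C, bond orders sum to 4 (valence 4) → 0 H
  atom 13: N, bond orders sum to 1 (valence 3) → 2 H
  atom 14: O, bond orders sum to 2 (valence 2) → 0 H
  atom 15: aromatic c, 3 neighbours → 0 H
  atom 16: C, bond orders sum to 4 (valence 4) → 0 H
  atom 17: C, bond orders sum to 1 (valence 4) → 3 H
  atom 18: O, bond orders sum to 2 (valence 2) → 0 H
Totals → C:11, H:9, Cl:1, N:2, O:4.

C11H9ClN2O4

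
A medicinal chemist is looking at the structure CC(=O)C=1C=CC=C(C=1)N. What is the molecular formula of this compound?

C8H9NO

Walk through each heavy atom and fill implicit hydrogens from standard valence (C 4, N 3, O 2, S 2, halogen 1):
  atom 1: C, bond orders sum to 1 (valence 4) → 3 H
  atom 2: C, bond orders sum to 4 (valence 4) → 0 H
  atom 3: O, bond orders sum to 2 (valence 2) → 0 H
  atom 4: C, bond orders sum to 4 (valence 4) → 0 H
  atom 5: C, bond orders sum to 3 (valence 4) → 1 H
  atom 6: C, bond orders sum to 3 (valence 4) → 1 H
  atom 7: C, bond orders sum to 3 (valence 4) → 1 H
  atom 8: C, bond orders sum to 4 (valence 4) → 0 H
  atom 9: C, bond orders sum to 3 (valence 4) → 1 H
  atom 10: N, bond orders sum to 1 (valence 3) → 2 H
Totals → C:8, H:9, N:1, O:1.
In Hill order: C8H9NO.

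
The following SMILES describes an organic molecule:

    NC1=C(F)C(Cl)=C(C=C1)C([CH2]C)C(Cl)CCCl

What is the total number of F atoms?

1

Scan the SMILES for F atoms (remember two-letter symbols like Cl and Br are single atoms).
Fluorine count: 1.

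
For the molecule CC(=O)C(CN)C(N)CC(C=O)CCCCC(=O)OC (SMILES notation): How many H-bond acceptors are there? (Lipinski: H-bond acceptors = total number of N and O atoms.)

N atoms: 2; O atoms: 4.
Lipinski HBA = 2 + 4 = 6.

6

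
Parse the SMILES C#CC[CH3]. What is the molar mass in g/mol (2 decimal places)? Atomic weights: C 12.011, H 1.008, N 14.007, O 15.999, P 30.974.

First, the molecular formula is C4H6 (counting implicit H from valence).
  C: 4 × 12.011 = 48.044
  H: 6 × 1.008 = 6.048
Sum: 4×12.011 + 6×1.008 = 54.092 → 54.09 g/mol.

54.09 g/mol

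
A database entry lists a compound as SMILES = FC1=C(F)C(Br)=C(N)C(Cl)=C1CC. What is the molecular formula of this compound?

C8H7BrClF2N

Walk through each heavy atom and fill implicit hydrogens from standard valence (C 4, N 3, O 2, S 2, halogen 1):
  atom 1: F (halogen, monovalent) → 0 H
  atom 2: C, bond orders sum to 4 (valence 4) → 0 H
  atom 3: C, bond orders sum to 4 (valence 4) → 0 H
  atom 4: F (halogen, monovalent) → 0 H
  atom 5: C, bond orders sum to 4 (valence 4) → 0 H
  atom 6: Br (halogen, monovalent) → 0 H
  atom 7: C, bond orders sum to 4 (valence 4) → 0 H
  atom 8: N, bond orders sum to 1 (valence 3) → 2 H
  atom 9: C, bond orders sum to 4 (valence 4) → 0 H
  atom 10: Cl (halogen, monovalent) → 0 H
  atom 11: C, bond orders sum to 4 (valence 4) → 0 H
  atom 12: C, bond orders sum to 2 (valence 4) → 2 H
  atom 13: C, bond orders sum to 1 (valence 4) → 3 H
Totals → C:8, H:7, Br:1, Cl:1, F:2, N:1.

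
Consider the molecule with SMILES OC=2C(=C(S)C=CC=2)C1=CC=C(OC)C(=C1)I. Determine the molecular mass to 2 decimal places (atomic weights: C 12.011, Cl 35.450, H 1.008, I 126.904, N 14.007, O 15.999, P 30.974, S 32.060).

First, the molecular formula is C13H11IO2S (counting implicit H from valence).
  C: 13 × 12.011 = 156.143
  H: 11 × 1.008 = 11.088
  I: 1 × 126.904 = 126.904
  O: 2 × 15.999 = 31.998
  S: 1 × 32.060 = 32.060
Sum: 13×12.011 + 11×1.008 + 1×126.904 + 2×15.999 + 1×32.060 = 358.193 → 358.19 g/mol.

358.19 g/mol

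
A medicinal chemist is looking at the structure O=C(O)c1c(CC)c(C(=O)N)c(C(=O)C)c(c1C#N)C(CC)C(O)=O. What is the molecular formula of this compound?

Walk through each heavy atom and fill implicit hydrogens from standard valence (C 4, N 3, O 2, S 2, halogen 1); for lowercase aromatic atoms, an aromatic c carries 1 H when it has two neighbours and 0 H with three, and aromatic n carries 0 H:
  atom 1: O, bond orders sum to 2 (valence 2) → 0 H
  atom 2: C, bond orders sum to 4 (valence 4) → 0 H
  atom 3: O, bond orders sum to 1 (valence 2) → 1 H
  atom 4: aromatic c, 3 neighbours → 0 H
  atom 5: aromatic c, 3 neighbours → 0 H
  atom 6: C, bond orders sum to 2 (valence 4) → 2 H
  atom 7: C, bond orders sum to 1 (valence 4) → 3 H
  atom 8: aromatic c, 3 neighbours → 0 H
  atom 9: C, bond orders sum to 4 (valence 4) → 0 H
  atom 10: O, bond orders sum to 2 (valence 2) → 0 H
  atom 11: N, bond orders sum to 1 (valence 3) → 2 H
  atom 12: aromatic c, 3 neighbours → 0 H
  atom 13: C, bond orders sum to 4 (valence 4) → 0 H
  atom 14: O, bond orders sum to 2 (valence 2) → 0 H
  atom 15: C, bond orders sum to 1 (valence 4) → 3 H
  atom 16: aromatic c, 3 neighbours → 0 H
  atom 17: aromatic c, 3 neighbours → 0 H
  atom 18: C, bond orders sum to 4 (valence 4) → 0 H
  atom 19: N, bond orders sum to 3 (valence 3) → 0 H
  atom 20: C, bond orders sum to 3 (valence 4) → 1 H
  atom 21: C, bond orders sum to 2 (valence 4) → 2 H
  atom 22: C, bond orders sum to 1 (valence 4) → 3 H
  atom 23: C, bond orders sum to 4 (valence 4) → 0 H
  atom 24: O, bond orders sum to 1 (valence 2) → 1 H
  atom 25: O, bond orders sum to 2 (valence 2) → 0 H
Totals → C:17, H:18, N:2, O:6.
In Hill order: C17H18N2O6.

C17H18N2O6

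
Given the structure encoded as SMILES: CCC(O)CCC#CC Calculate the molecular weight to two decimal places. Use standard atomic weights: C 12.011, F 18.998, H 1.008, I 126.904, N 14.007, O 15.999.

126.20 g/mol

First, the molecular formula is C8H14O (counting implicit H from valence).
  C: 8 × 12.011 = 96.088
  H: 14 × 1.008 = 14.112
  O: 1 × 15.999 = 15.999
Sum: 8×12.011 + 14×1.008 + 1×15.999 = 126.199 → 126.20 g/mol.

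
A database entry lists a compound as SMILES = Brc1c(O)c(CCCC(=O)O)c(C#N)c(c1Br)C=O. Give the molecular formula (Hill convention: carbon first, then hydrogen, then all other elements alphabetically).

Walk through each heavy atom and fill implicit hydrogens from standard valence (C 4, N 3, O 2, S 2, halogen 1); for lowercase aromatic atoms, an aromatic c carries 1 H when it has two neighbours and 0 H with three, and aromatic n carries 0 H:
  atom 1: Br (halogen, monovalent) → 0 H
  atom 2: aromatic c, 3 neighbours → 0 H
  atom 3: aromatic c, 3 neighbours → 0 H
  atom 4: O, bond orders sum to 1 (valence 2) → 1 H
  atom 5: aromatic c, 3 neighbours → 0 H
  atom 6: C, bond orders sum to 2 (valence 4) → 2 H
  atom 7: C, bond orders sum to 2 (valence 4) → 2 H
  atom 8: C, bond orders sum to 2 (valence 4) → 2 H
  atom 9: C, bond orders sum to 4 (valence 4) → 0 H
  atom 10: O, bond orders sum to 2 (valence 2) → 0 H
  atom 11: O, bond orders sum to 1 (valence 2) → 1 H
  atom 12: aromatic c, 3 neighbours → 0 H
  atom 13: C, bond orders sum to 4 (valence 4) → 0 H
  atom 14: N, bond orders sum to 3 (valence 3) → 0 H
  atom 15: aromatic c, 3 neighbours → 0 H
  atom 16: aromatic c, 3 neighbours → 0 H
  atom 17: Br (halogen, monovalent) → 0 H
  atom 18: C, bond orders sum to 3 (valence 4) → 1 H
  atom 19: O, bond orders sum to 2 (valence 2) → 0 H
Totals → C:12, H:9, Br:2, N:1, O:4.
In Hill order: C12H9Br2NO4.

C12H9Br2NO4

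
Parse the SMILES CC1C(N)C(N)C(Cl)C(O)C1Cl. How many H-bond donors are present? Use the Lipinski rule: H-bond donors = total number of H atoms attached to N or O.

5

Donors: find every N or O and count the H atoms it carries.
  atom 4 (N): bond orders sum to 1 → 2 H
  atom 6 (N): bond orders sum to 1 → 2 H
  atom 10 (O): bond orders sum to 1 → 1 H
Lipinski HBD = 5.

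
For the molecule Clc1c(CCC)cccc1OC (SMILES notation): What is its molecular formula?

C10H13ClO

Walk through each heavy atom and fill implicit hydrogens from standard valence (C 4, N 3, O 2, S 2, halogen 1); for lowercase aromatic atoms, an aromatic c carries 1 H when it has two neighbours and 0 H with three, and aromatic n carries 0 H:
  atom 1: Cl (halogen, monovalent) → 0 H
  atom 2: aromatic c, 3 neighbours → 0 H
  atom 3: aromatic c, 3 neighbours → 0 H
  atom 4: C, bond orders sum to 2 (valence 4) → 2 H
  atom 5: C, bond orders sum to 2 (valence 4) → 2 H
  atom 6: C, bond orders sum to 1 (valence 4) → 3 H
  atom 7: aromatic c, 2 neighbours → 1 H
  atom 8: aromatic c, 2 neighbours → 1 H
  atom 9: aromatic c, 2 neighbours → 1 H
  atom 10: aromatic c, 3 neighbours → 0 H
  atom 11: O, bond orders sum to 2 (valence 2) → 0 H
  atom 12: C, bond orders sum to 1 (valence 4) → 3 H
Totals → C:10, H:13, Cl:1, O:1.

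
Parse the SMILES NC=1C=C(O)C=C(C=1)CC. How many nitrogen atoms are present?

Scan the SMILES for N atoms (remember two-letter symbols like Cl and Br are single atoms).
Nitrogen count: 1.

1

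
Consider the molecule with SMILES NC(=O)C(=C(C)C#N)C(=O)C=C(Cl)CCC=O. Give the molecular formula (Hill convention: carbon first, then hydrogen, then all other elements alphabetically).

C11H11ClN2O3

Walk through each heavy atom and fill implicit hydrogens from standard valence (C 4, N 3, O 2, S 2, halogen 1):
  atom 1: N, bond orders sum to 1 (valence 3) → 2 H
  atom 2: C, bond orders sum to 4 (valence 4) → 0 H
  atom 3: O, bond orders sum to 2 (valence 2) → 0 H
  atom 4: C, bond orders sum to 4 (valence 4) → 0 H
  atom 5: C, bond orders sum to 4 (valence 4) → 0 H
  atom 6: C, bond orders sum to 1 (valence 4) → 3 H
  atom 7: C, bond orders sum to 4 (valence 4) → 0 H
  atom 8: N, bond orders sum to 3 (valence 3) → 0 H
  atom 9: C, bond orders sum to 4 (valence 4) → 0 H
  atom 10: O, bond orders sum to 2 (valence 2) → 0 H
  atom 11: C, bond orders sum to 3 (valence 4) → 1 H
  atom 12: C, bond orders sum to 4 (valence 4) → 0 H
  atom 13: Cl (halogen, monovalent) → 0 H
  atom 14: C, bond orders sum to 2 (valence 4) → 2 H
  atom 15: C, bond orders sum to 2 (valence 4) → 2 H
  atom 16: C, bond orders sum to 3 (valence 4) → 1 H
  atom 17: O, bond orders sum to 2 (valence 2) → 0 H
Totals → C:11, H:11, Cl:1, N:2, O:3.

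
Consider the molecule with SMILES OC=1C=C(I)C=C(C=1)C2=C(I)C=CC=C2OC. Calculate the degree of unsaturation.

8

Molecular formula: C13H10I2O2.
DoU = (2C + 2 + N − H − X) / 2, where X is the halogen count and O/S are ignored.
    = (2·13 + 2 + 0 − 10 − 2) / 2 = 16 / 2 = 8.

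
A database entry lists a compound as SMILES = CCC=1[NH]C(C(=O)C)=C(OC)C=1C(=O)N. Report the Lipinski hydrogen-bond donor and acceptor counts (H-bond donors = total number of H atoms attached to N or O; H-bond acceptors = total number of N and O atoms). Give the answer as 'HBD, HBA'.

3, 5

Donors: find every N or O and count the H atoms it carries.
  atom 4 (N): bond orders sum to 2 → 1 H
  atom 7 (O): bond orders sum to 2 → 0 H
  atom 10 (O): bond orders sum to 2 → 0 H
  atom 14 (O): bond orders sum to 2 → 0 H
  atom 15 (N): bond orders sum to 1 → 2 H
Lipinski HBD = 3.
Acceptors: N atoms = 2, O atoms = 3 → HBA = 5.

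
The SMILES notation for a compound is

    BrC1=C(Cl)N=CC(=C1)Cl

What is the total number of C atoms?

Count every carbon token in the SMILES (each C, including those in ring-closure positions and inside branches).
Carbon count: 5.

5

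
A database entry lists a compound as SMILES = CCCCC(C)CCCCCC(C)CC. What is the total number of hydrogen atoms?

Walk through each heavy atom and fill implicit hydrogens from standard valence (C 4, N 3, O 2, S 2, halogen 1):
  atom 1: C, bond orders sum to 1 (valence 4) → 3 H
  atom 2: C, bond orders sum to 2 (valence 4) → 2 H
  atom 3: C, bond orders sum to 2 (valence 4) → 2 H
  atom 4: C, bond orders sum to 2 (valence 4) → 2 H
  atom 5: C, bond orders sum to 3 (valence 4) → 1 H
  atom 6: C, bond orders sum to 1 (valence 4) → 3 H
  atom 7: C, bond orders sum to 2 (valence 4) → 2 H
  atom 8: C, bond orders sum to 2 (valence 4) → 2 H
  atom 9: C, bond orders sum to 2 (valence 4) → 2 H
  atom 10: C, bond orders sum to 2 (valence 4) → 2 H
  atom 11: C, bond orders sum to 2 (valence 4) → 2 H
  atom 12: C, bond orders sum to 3 (valence 4) → 1 H
  atom 13: C, bond orders sum to 1 (valence 4) → 3 H
  atom 14: C, bond orders sum to 2 (valence 4) → 2 H
  atom 15: C, bond orders sum to 1 (valence 4) → 3 H
Total hydrogens: 32.

32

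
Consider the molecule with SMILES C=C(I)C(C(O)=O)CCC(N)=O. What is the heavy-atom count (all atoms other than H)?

12

Every atom symbol written in the SMILES (organic subset) is one heavy atom; implicit H are not written.
Heavy atoms by element → C:7, I:1, N:1, O:3.
Total: 12.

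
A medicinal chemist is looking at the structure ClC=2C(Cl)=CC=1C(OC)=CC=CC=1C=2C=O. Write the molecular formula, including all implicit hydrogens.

Walk through each heavy atom and fill implicit hydrogens from standard valence (C 4, N 3, O 2, S 2, halogen 1):
  atom 1: Cl (halogen, monovalent) → 0 H
  atom 2: C, bond orders sum to 4 (valence 4) → 0 H
  atom 3: C, bond orders sum to 4 (valence 4) → 0 H
  atom 4: Cl (halogen, monovalent) → 0 H
  atom 5: C, bond orders sum to 3 (valence 4) → 1 H
  atom 6: C, bond orders sum to 4 (valence 4) → 0 H
  atom 7: C, bond orders sum to 4 (valence 4) → 0 H
  atom 8: O, bond orders sum to 2 (valence 2) → 0 H
  atom 9: C, bond orders sum to 1 (valence 4) → 3 H
  atom 10: C, bond orders sum to 3 (valence 4) → 1 H
  atom 11: C, bond orders sum to 3 (valence 4) → 1 H
  atom 12: C, bond orders sum to 3 (valence 4) → 1 H
  atom 13: C, bond orders sum to 4 (valence 4) → 0 H
  atom 14: C, bond orders sum to 4 (valence 4) → 0 H
  atom 15: C, bond orders sum to 3 (valence 4) → 1 H
  atom 16: O, bond orders sum to 2 (valence 2) → 0 H
Totals → C:12, H:8, Cl:2, O:2.

C12H8Cl2O2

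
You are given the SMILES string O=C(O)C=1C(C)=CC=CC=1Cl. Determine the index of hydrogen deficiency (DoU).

5

Molecular formula: C8H7ClO2.
DoU = (2C + 2 + N − H − X) / 2, where X is the halogen count and O/S are ignored.
    = (2·8 + 2 + 0 − 7 − 1) / 2 = 10 / 2 = 5.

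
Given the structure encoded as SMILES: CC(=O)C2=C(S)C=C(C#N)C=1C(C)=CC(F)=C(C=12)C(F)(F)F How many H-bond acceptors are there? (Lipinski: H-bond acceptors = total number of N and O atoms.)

N atoms: 1; O atoms: 1.
Lipinski HBA = 1 + 1 = 2.

2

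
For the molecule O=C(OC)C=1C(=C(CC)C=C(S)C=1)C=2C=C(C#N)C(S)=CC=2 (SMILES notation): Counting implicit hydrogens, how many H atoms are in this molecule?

Walk through each heavy atom and fill implicit hydrogens from standard valence (C 4, N 3, O 2, S 2, halogen 1):
  atom 1: O, bond orders sum to 2 (valence 2) → 0 H
  atom 2: C, bond orders sum to 4 (valence 4) → 0 H
  atom 3: O, bond orders sum to 2 (valence 2) → 0 H
  atom 4: C, bond orders sum to 1 (valence 4) → 3 H
  atom 5: C, bond orders sum to 4 (valence 4) → 0 H
  atom 6: C, bond orders sum to 4 (valence 4) → 0 H
  atom 7: C, bond orders sum to 4 (valence 4) → 0 H
  atom 8: C, bond orders sum to 2 (valence 4) → 2 H
  atom 9: C, bond orders sum to 1 (valence 4) → 3 H
  atom 10: C, bond orders sum to 3 (valence 4) → 1 H
  atom 11: C, bond orders sum to 4 (valence 4) → 0 H
  atom 12: S, bond orders sum to 1 (valence 2) → 1 H
  atom 13: C, bond orders sum to 3 (valence 4) → 1 H
  atom 14: C, bond orders sum to 4 (valence 4) → 0 H
  atom 15: C, bond orders sum to 3 (valence 4) → 1 H
  atom 16: C, bond orders sum to 4 (valence 4) → 0 H
  atom 17: C, bond orders sum to 4 (valence 4) → 0 H
  atom 18: N, bond orders sum to 3 (valence 3) → 0 H
  atom 19: C, bond orders sum to 4 (valence 4) → 0 H
  atom 20: S, bond orders sum to 1 (valence 2) → 1 H
  atom 21: C, bond orders sum to 3 (valence 4) → 1 H
  atom 22: C, bond orders sum to 3 (valence 4) → 1 H
Total hydrogens: 15.

15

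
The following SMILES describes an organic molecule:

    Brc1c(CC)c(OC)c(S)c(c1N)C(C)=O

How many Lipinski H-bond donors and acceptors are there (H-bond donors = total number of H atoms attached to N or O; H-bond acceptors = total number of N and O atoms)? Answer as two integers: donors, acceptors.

Donors: find every N or O and count the H atoms it carries.
  atom 7 (O): bond orders sum to 2 → 0 H
  atom 13 (N): bond orders sum to 1 → 2 H
  atom 16 (O): bond orders sum to 2 → 0 H
Lipinski HBD = 2.
Acceptors: N atoms = 1, O atoms = 2 → HBA = 3.

2, 3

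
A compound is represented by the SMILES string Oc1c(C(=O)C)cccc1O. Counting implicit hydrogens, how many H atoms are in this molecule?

Walk through each heavy atom and fill implicit hydrogens from standard valence (C 4, N 3, O 2, S 2, halogen 1); for lowercase aromatic atoms, an aromatic c carries 1 H when it has two neighbours and 0 H with three, and aromatic n carries 0 H:
  atom 1: O, bond orders sum to 1 (valence 2) → 1 H
  atom 2: aromatic c, 3 neighbours → 0 H
  atom 3: aromatic c, 3 neighbours → 0 H
  atom 4: C, bond orders sum to 4 (valence 4) → 0 H
  atom 5: O, bond orders sum to 2 (valence 2) → 0 H
  atom 6: C, bond orders sum to 1 (valence 4) → 3 H
  atom 7: aromatic c, 2 neighbours → 1 H
  atom 8: aromatic c, 2 neighbours → 1 H
  atom 9: aromatic c, 2 neighbours → 1 H
  atom 10: aromatic c, 3 neighbours → 0 H
  atom 11: O, bond orders sum to 1 (valence 2) → 1 H
Total hydrogens: 8.

8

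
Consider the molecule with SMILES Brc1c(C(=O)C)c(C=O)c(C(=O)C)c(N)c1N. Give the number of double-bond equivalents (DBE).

Molecular formula: C11H11BrN2O3.
DoU = (2C + 2 + N − H − X) / 2, where X is the halogen count and O/S are ignored.
    = (2·11 + 2 + 2 − 11 − 1) / 2 = 14 / 2 = 7.

7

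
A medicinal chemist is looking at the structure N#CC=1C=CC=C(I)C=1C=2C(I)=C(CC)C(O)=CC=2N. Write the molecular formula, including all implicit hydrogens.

Walk through each heavy atom and fill implicit hydrogens from standard valence (C 4, N 3, O 2, S 2, halogen 1):
  atom 1: N, bond orders sum to 3 (valence 3) → 0 H
  atom 2: C, bond orders sum to 4 (valence 4) → 0 H
  atom 3: C, bond orders sum to 4 (valence 4) → 0 H
  atom 4: C, bond orders sum to 3 (valence 4) → 1 H
  atom 5: C, bond orders sum to 3 (valence 4) → 1 H
  atom 6: C, bond orders sum to 3 (valence 4) → 1 H
  atom 7: C, bond orders sum to 4 (valence 4) → 0 H
  atom 8: I (halogen, monovalent) → 0 H
  atom 9: C, bond orders sum to 4 (valence 4) → 0 H
  atom 10: C, bond orders sum to 4 (valence 4) → 0 H
  atom 11: C, bond orders sum to 4 (valence 4) → 0 H
  atom 12: I (halogen, monovalent) → 0 H
  atom 13: C, bond orders sum to 4 (valence 4) → 0 H
  atom 14: C, bond orders sum to 2 (valence 4) → 2 H
  atom 15: C, bond orders sum to 1 (valence 4) → 3 H
  atom 16: C, bond orders sum to 4 (valence 4) → 0 H
  atom 17: O, bond orders sum to 1 (valence 2) → 1 H
  atom 18: C, bond orders sum to 3 (valence 4) → 1 H
  atom 19: C, bond orders sum to 4 (valence 4) → 0 H
  atom 20: N, bond orders sum to 1 (valence 3) → 2 H
Totals → C:15, H:12, I:2, N:2, O:1.

C15H12I2N2O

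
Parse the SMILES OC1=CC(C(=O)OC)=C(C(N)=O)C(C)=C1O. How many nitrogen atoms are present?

1

Scan the SMILES for N atoms (remember two-letter symbols like Cl and Br are single atoms).
Nitrogen count: 1.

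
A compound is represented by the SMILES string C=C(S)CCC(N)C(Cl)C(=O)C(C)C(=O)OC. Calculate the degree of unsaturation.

Molecular formula: C11H18ClNO3S.
DoU = (2C + 2 + N − H − X) / 2, where X is the halogen count and O/S are ignored.
    = (2·11 + 2 + 1 − 18 − 1) / 2 = 6 / 2 = 3.

3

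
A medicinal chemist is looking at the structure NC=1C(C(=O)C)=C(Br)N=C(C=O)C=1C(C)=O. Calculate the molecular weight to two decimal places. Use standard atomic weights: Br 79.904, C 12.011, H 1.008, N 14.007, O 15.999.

First, the molecular formula is C10H9BrN2O3 (counting implicit H from valence).
  Br: 1 × 79.904 = 79.904
  C: 10 × 12.011 = 120.110
  H: 9 × 1.008 = 9.072
  N: 2 × 14.007 = 28.014
  O: 3 × 15.999 = 47.997
Sum: 1×79.904 + 10×12.011 + 9×1.008 + 2×14.007 + 3×15.999 = 285.097 → 285.10 g/mol.

285.10 g/mol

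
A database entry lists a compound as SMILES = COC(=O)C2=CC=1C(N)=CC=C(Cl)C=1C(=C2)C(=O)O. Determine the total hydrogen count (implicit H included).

Walk through each heavy atom and fill implicit hydrogens from standard valence (C 4, N 3, O 2, S 2, halogen 1):
  atom 1: C, bond orders sum to 1 (valence 4) → 3 H
  atom 2: O, bond orders sum to 2 (valence 2) → 0 H
  atom 3: C, bond orders sum to 4 (valence 4) → 0 H
  atom 4: O, bond orders sum to 2 (valence 2) → 0 H
  atom 5: C, bond orders sum to 4 (valence 4) → 0 H
  atom 6: C, bond orders sum to 3 (valence 4) → 1 H
  atom 7: C, bond orders sum to 4 (valence 4) → 0 H
  atom 8: C, bond orders sum to 4 (valence 4) → 0 H
  atom 9: N, bond orders sum to 1 (valence 3) → 2 H
  atom 10: C, bond orders sum to 3 (valence 4) → 1 H
  atom 11: C, bond orders sum to 3 (valence 4) → 1 H
  atom 12: C, bond orders sum to 4 (valence 4) → 0 H
  atom 13: Cl (halogen, monovalent) → 0 H
  atom 14: C, bond orders sum to 4 (valence 4) → 0 H
  atom 15: C, bond orders sum to 4 (valence 4) → 0 H
  atom 16: C, bond orders sum to 3 (valence 4) → 1 H
  atom 17: C, bond orders sum to 4 (valence 4) → 0 H
  atom 18: O, bond orders sum to 2 (valence 2) → 0 H
  atom 19: O, bond orders sum to 1 (valence 2) → 1 H
Total hydrogens: 10.

10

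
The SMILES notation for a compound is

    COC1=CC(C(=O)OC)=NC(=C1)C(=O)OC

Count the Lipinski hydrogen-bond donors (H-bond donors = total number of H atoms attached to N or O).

0

Donors: find every N or O and count the H atoms it carries.
  atom 2 (O): bond orders sum to 2 → 0 H
  atom 7 (O): bond orders sum to 2 → 0 H
  atom 8 (O): bond orders sum to 2 → 0 H
  atom 10 (N): bond orders sum to 3 → 0 H
  atom 14 (O): bond orders sum to 2 → 0 H
  atom 15 (O): bond orders sum to 2 → 0 H
Lipinski HBD = 0.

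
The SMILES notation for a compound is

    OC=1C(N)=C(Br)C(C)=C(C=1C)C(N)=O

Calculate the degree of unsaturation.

5

Molecular formula: C9H11BrN2O2.
DoU = (2C + 2 + N − H − X) / 2, where X is the halogen count and O/S are ignored.
    = (2·9 + 2 + 2 − 11 − 1) / 2 = 10 / 2 = 5.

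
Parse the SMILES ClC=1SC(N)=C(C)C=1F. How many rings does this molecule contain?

1

In SMILES, each pair of matching ring-closure digits denotes one ring-closing bond; the number of such bonds equals the number of independent rings.
Ring-closure bonds here: 1.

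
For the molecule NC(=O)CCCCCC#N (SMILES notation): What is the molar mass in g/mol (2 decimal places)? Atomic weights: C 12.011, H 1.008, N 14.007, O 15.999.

First, the molecular formula is C7H12N2O (counting implicit H from valence).
  C: 7 × 12.011 = 84.077
  H: 12 × 1.008 = 12.096
  N: 2 × 14.007 = 28.014
  O: 1 × 15.999 = 15.999
Sum: 7×12.011 + 12×1.008 + 2×14.007 + 1×15.999 = 140.186 → 140.19 g/mol.

140.19 g/mol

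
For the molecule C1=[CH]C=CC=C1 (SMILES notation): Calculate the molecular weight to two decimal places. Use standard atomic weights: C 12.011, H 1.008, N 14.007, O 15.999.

First, the molecular formula is C6H6 (counting implicit H from valence).
  C: 6 × 12.011 = 72.066
  H: 6 × 1.008 = 6.048
Sum: 6×12.011 + 6×1.008 = 78.114 → 78.11 g/mol.

78.11 g/mol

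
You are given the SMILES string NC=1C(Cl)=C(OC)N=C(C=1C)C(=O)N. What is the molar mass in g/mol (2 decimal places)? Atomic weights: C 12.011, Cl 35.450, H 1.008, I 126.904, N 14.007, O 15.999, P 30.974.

First, the molecular formula is C8H10ClN3O2 (counting implicit H from valence).
  C: 8 × 12.011 = 96.088
  Cl: 1 × 35.450 = 35.450
  H: 10 × 1.008 = 10.080
  N: 3 × 14.007 = 42.021
  O: 2 × 15.999 = 31.998
Sum: 8×12.011 + 1×35.450 + 10×1.008 + 3×14.007 + 2×15.999 = 215.637 → 215.64 g/mol.

215.64 g/mol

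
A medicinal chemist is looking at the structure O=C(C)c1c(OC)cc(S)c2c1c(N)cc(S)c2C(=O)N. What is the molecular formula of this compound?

C14H14N2O3S2

Walk through each heavy atom and fill implicit hydrogens from standard valence (C 4, N 3, O 2, S 2, halogen 1); for lowercase aromatic atoms, an aromatic c carries 1 H when it has two neighbours and 0 H with three, and aromatic n carries 0 H:
  atom 1: O, bond orders sum to 2 (valence 2) → 0 H
  atom 2: C, bond orders sum to 4 (valence 4) → 0 H
  atom 3: C, bond orders sum to 1 (valence 4) → 3 H
  atom 4: aromatic c, 3 neighbours → 0 H
  atom 5: aromatic c, 3 neighbours → 0 H
  atom 6: O, bond orders sum to 2 (valence 2) → 0 H
  atom 7: C, bond orders sum to 1 (valence 4) → 3 H
  atom 8: aromatic c, 2 neighbours → 1 H
  atom 9: aromatic c, 3 neighbours → 0 H
  atom 10: S, bond orders sum to 1 (valence 2) → 1 H
  atom 11: aromatic c, 3 neighbours → 0 H
  atom 12: aromatic c, 3 neighbours → 0 H
  atom 13: aromatic c, 3 neighbours → 0 H
  atom 14: N, bond orders sum to 1 (valence 3) → 2 H
  atom 15: aromatic c, 2 neighbours → 1 H
  atom 16: aromatic c, 3 neighbours → 0 H
  atom 17: S, bond orders sum to 1 (valence 2) → 1 H
  atom 18: aromatic c, 3 neighbours → 0 H
  atom 19: C, bond orders sum to 4 (valence 4) → 0 H
  atom 20: O, bond orders sum to 2 (valence 2) → 0 H
  atom 21: N, bond orders sum to 1 (valence 3) → 2 H
Totals → C:14, H:14, N:2, O:3, S:2.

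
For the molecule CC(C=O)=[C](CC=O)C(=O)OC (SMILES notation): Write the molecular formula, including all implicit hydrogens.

Walk through each heavy atom and fill implicit hydrogens from standard valence (C 4, N 3, O 2, S 2, halogen 1):
  atom 1: C, bond orders sum to 1 (valence 4) → 3 H
  atom 2: C, bond orders sum to 4 (valence 4) → 0 H
  atom 3: C, bond orders sum to 3 (valence 4) → 1 H
  atom 4: O, bond orders sum to 2 (valence 2) → 0 H
  atom 5: C with explicit H count 0
  atom 6: C, bond orders sum to 2 (valence 4) → 2 H
  atom 7: C, bond orders sum to 3 (valence 4) → 1 H
  atom 8: O, bond orders sum to 2 (valence 2) → 0 H
  atom 9: C, bond orders sum to 4 (valence 4) → 0 H
  atom 10: O, bond orders sum to 2 (valence 2) → 0 H
  atom 11: O, bond orders sum to 2 (valence 2) → 0 H
  atom 12: C, bond orders sum to 1 (valence 4) → 3 H
Totals → C:8, H:10, O:4.

C8H10O4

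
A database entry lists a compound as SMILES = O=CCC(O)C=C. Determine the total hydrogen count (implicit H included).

8

Walk through each heavy atom and fill implicit hydrogens from standard valence (C 4, N 3, O 2, S 2, halogen 1):
  atom 1: O, bond orders sum to 2 (valence 2) → 0 H
  atom 2: C, bond orders sum to 3 (valence 4) → 1 H
  atom 3: C, bond orders sum to 2 (valence 4) → 2 H
  atom 4: C, bond orders sum to 3 (valence 4) → 1 H
  atom 5: O, bond orders sum to 1 (valence 2) → 1 H
  atom 6: C, bond orders sum to 3 (valence 4) → 1 H
  atom 7: C, bond orders sum to 2 (valence 4) → 2 H
Total hydrogens: 8.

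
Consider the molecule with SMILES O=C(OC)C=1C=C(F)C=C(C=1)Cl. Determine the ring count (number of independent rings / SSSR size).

1

In SMILES, each pair of matching ring-closure digits denotes one ring-closing bond; the number of such bonds equals the number of independent rings.
Ring-closure bonds here: 1.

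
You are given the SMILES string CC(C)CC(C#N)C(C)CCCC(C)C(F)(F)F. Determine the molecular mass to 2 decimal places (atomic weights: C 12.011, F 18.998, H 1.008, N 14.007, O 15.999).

263.35 g/mol

First, the molecular formula is C14H24F3N (counting implicit H from valence).
  C: 14 × 12.011 = 168.154
  F: 3 × 18.998 = 56.994
  H: 24 × 1.008 = 24.192
  N: 1 × 14.007 = 14.007
Sum: 14×12.011 + 3×18.998 + 24×1.008 + 1×14.007 = 263.347 → 263.35 g/mol.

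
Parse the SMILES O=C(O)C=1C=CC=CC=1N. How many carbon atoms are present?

Count every carbon token in the SMILES (each C, including those in ring-closure positions and inside branches).
Carbon count: 7.

7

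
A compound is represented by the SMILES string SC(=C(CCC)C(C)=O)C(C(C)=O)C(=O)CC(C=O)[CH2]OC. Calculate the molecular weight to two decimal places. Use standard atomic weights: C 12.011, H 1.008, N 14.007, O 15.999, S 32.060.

First, the molecular formula is C16H24O5S (counting implicit H from valence).
  C: 16 × 12.011 = 192.176
  H: 24 × 1.008 = 24.192
  O: 5 × 15.999 = 79.995
  S: 1 × 32.060 = 32.060
Sum: 16×12.011 + 24×1.008 + 5×15.999 + 1×32.060 = 328.423 → 328.42 g/mol.

328.42 g/mol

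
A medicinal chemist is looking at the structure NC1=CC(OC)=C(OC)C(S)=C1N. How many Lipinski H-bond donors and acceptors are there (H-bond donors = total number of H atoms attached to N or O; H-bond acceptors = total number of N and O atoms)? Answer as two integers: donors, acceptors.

4, 4

Donors: find every N or O and count the H atoms it carries.
  atom 1 (N): bond orders sum to 1 → 2 H
  atom 5 (O): bond orders sum to 2 → 0 H
  atom 8 (O): bond orders sum to 2 → 0 H
  atom 13 (N): bond orders sum to 1 → 2 H
Lipinski HBD = 4.
Acceptors: N atoms = 2, O atoms = 2 → HBA = 4.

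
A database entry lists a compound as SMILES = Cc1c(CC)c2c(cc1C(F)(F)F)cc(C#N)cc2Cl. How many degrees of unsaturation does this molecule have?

Molecular formula: C15H11ClF3N.
DoU = (2C + 2 + N − H − X) / 2, where X is the halogen count and O/S are ignored.
    = (2·15 + 2 + 1 − 11 − 4) / 2 = 18 / 2 = 9.

9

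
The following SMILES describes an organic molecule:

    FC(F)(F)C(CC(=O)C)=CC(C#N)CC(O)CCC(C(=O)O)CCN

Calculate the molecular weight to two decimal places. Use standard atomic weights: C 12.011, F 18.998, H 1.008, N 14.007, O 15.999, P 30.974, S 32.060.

364.36 g/mol

First, the molecular formula is C16H23F3N2O4 (counting implicit H from valence).
  C: 16 × 12.011 = 192.176
  F: 3 × 18.998 = 56.994
  H: 23 × 1.008 = 23.184
  N: 2 × 14.007 = 28.014
  O: 4 × 15.999 = 63.996
Sum: 16×12.011 + 3×18.998 + 23×1.008 + 2×14.007 + 4×15.999 = 364.364 → 364.36 g/mol.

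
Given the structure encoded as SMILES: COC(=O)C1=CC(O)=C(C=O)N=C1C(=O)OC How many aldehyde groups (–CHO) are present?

1

The aldehyde motif appears at heavy-atom position 10 in the SMILES.
Other groups present: 2 ester, 1 hydroxyl.
Aldehyde count: 1.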